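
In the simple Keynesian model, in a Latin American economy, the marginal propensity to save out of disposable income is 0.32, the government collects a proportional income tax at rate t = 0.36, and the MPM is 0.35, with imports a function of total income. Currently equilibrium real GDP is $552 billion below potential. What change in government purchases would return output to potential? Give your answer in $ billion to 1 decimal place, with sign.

MPC = 1 − MPS = 1 − 0.32 = 0.68.
Spending multiplier = 1/(1 − c(1−t) + m) = 1/(1 − 0.68×0.64 + 0.35) = 1/0.9148 ≈ 1.093.
Need ΔY = +$552 billion, so ΔG = ΔY/k = (+$552 billion) × 0.9148 ≈ +$505 billion.
The government should increase government purchases by $505 billion.

+$505.0 billion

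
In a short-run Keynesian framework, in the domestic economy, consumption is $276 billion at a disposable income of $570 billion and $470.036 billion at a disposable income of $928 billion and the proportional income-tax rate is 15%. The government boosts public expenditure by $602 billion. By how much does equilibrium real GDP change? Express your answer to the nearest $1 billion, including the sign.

+$1,116 billion

MPC = ΔC/ΔYd = (470.036 − 276)/(928 − 570) = 194.036/358 = 0.542.
Spending multiplier = 1/(1 − c(1−t)) = 1/(1 − 0.542×0.85) = 1/0.5393 ≈ 1.854.
ΔY = k × ΔG = (+$602 billion) / 0.5393 ≈ +$1,116 billion.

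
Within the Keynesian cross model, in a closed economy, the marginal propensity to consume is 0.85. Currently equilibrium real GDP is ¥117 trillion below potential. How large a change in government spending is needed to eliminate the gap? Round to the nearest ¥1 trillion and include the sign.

Spending multiplier = 1/(1 − MPC) = 1/(1 − 0.85) = 1/0.15 ≈ 6.667.
Need ΔY = +¥117 trillion, so ΔG = ΔY/k = (+¥117 trillion) × 0.15 ≈ +¥18 trillion.
The government should increase government spending by ¥18 trillion.

+¥18 trillion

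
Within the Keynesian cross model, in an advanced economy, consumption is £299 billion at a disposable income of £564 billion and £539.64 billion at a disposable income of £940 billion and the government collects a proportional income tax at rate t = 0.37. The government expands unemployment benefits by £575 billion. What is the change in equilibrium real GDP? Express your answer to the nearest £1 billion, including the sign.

MPC = ΔC/ΔYd = (539.64 − 299)/(940 − 564) = 240.64/376 = 0.64.
The transfer change shifts disposable income by +£575 billion, so first-round consumption changes by c·ΔTR = 0.64 × (+£575 billion) = +£368 billion.
Expenditure multiplier = 1/(1 − c(1−t)) = 1/(1 − 0.64×0.63) = 1/0.5968 ≈ 1.676.
The transfer multiplier is c × k ≈ 1.072, so ΔY = k × (c·ΔTR) = (+£368 billion) / 0.5968 ≈ +£617 billion.

+£617 billion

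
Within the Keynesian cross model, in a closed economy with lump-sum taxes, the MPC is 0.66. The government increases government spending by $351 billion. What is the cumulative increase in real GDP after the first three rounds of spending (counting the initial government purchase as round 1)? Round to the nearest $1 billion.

Round 1 adds ΔG = $351 billion; each later round is MPC = 0.66 times the previous.
After 3 rounds: 351 + 231.66 + 152.8956 = ΔG·(1 − c^3)/(1 − c) = 351 × (1 − 0.287496)/0.34 ≈ $736 billion.

$736 billion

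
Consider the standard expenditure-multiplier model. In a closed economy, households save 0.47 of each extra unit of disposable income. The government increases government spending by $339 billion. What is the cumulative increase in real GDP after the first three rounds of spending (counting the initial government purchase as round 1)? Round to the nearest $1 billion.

$614 billion

MPC = 1 − MPS = 1 − 0.47 = 0.53.
Round 1 adds ΔG = $339 billion; each later round is MPC = 0.53 times the previous.
After 3 rounds: 339 + 179.67 + 95.2251 = ΔG·(1 − c^3)/(1 − c) = 339 × (1 − 0.148877)/0.47 ≈ $614 billion.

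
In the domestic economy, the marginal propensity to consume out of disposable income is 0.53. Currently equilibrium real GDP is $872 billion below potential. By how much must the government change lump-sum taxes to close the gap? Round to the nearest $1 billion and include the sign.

−$773 billion

Spending multiplier = 1/(1 − MPC) = 1/(1 − 0.53) = 1/0.47 ≈ 2.128.
Tax multiplier = −c·k = −0.53/0.47 ≈ −1.128. Need ΔY = +$872 billion, so ΔT = ΔY/(−c·k) = −(+$872 billion) × 0.47 / 0.53 ≈ −$773 billion.
The government should cut lump-sum taxes by $773 billion.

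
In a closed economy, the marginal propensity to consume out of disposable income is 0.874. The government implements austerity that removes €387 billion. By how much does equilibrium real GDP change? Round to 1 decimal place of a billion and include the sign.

−€3,071.4 billion

Expenditure multiplier = 1/(1 − MPC) = 1/(1 − 0.874) = 1/0.126 ≈ 7.937.
ΔY = k × ΔG = (−€387 billion) / 0.126 ≈ −€3,071.4 billion.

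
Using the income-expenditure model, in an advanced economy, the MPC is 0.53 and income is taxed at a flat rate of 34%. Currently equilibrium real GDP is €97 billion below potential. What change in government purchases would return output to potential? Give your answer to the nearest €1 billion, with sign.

Spending multiplier = 1/(1 − c(1−t)) = 1/(1 − 0.53×0.66) = 1/0.6502 ≈ 1.538.
Need ΔY = +€97 billion, so ΔG = ΔY/k = (+€97 billion) × 0.6502 ≈ +€63 billion.
The government should increase government purchases by €63 billion.

+€63 billion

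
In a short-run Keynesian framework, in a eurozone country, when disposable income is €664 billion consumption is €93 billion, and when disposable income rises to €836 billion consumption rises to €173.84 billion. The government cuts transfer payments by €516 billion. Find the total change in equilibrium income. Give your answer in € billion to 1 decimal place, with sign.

MPC = ΔC/ΔYd = (173.84 − 93)/(836 − 664) = 80.84/172 = 0.47.
The transfer change shifts disposable income by −€516 billion, so first-round consumption changes by c·ΔTR = 0.47 × (−€516 billion) = −€242.52 billion.
Expenditure multiplier = 1/(1 − MPC) = 1/(1 − 0.47) = 1/0.53 ≈ 1.887.
The transfer multiplier is c × k ≈ 0.887, so ΔY = k × (c·ΔTR) = (−€242.52 billion) / 0.53 ≈ −€457.6 billion.

−€457.6 billion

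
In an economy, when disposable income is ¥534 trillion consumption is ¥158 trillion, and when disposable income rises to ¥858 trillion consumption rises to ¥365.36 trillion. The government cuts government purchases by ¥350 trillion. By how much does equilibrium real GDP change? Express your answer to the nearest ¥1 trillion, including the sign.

MPC = ΔC/ΔYd = (365.36 − 158)/(858 − 534) = 207.36/324 = 0.64.
Spending multiplier = 1/(1 − MPC) = 1/(1 − 0.64) = 1/0.36 ≈ 2.778.
ΔY = k × ΔG = (−¥350 trillion) / 0.36 ≈ −¥972 trillion.

−¥972 trillion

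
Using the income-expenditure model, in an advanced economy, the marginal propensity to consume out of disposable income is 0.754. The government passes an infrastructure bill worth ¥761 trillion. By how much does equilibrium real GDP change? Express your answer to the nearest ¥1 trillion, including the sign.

+¥3,093 trillion

Government-spending multiplier = 1/(1 − MPC) = 1/(1 − 0.754) = 1/0.246 ≈ 4.065.
ΔY = k × ΔG = (+¥761 trillion) / 0.246 ≈ +¥3,093 trillion.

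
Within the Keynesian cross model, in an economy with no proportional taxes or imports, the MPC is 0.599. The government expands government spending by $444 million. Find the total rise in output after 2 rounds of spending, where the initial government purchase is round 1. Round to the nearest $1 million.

$710 million

Round 1 adds ΔG = $444 million; each later round is MPC = 0.599 times the previous.
After 2 rounds: 444 + 265.956 = ΔG·(1 − c^2)/(1 − c) = 444 × (1 − 0.358801)/0.401 ≈ $710 million.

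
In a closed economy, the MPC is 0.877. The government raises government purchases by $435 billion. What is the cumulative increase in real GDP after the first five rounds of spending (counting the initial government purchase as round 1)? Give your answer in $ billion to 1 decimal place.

Round 1 adds ΔG = $435 billion; each later round is MPC = 0.877 times the previous.
After 5 rounds: 435 + 381.495 + 334.571115 + 293.418867855 + 257.328347108835 = ΔG·(1 − c^5)/(1 − c) = 435 × (1 − 0.518797610148157)/0.123 ≈ $1,701.8 billion.

$1,701.8 billion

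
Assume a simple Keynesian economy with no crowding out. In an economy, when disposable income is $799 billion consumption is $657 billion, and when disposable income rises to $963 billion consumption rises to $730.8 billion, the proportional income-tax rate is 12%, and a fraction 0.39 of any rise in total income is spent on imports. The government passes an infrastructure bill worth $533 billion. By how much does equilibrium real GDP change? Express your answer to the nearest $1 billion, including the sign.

MPC = ΔC/ΔYd = (730.8 − 657)/(963 − 799) = 73.8/164 = 0.45.
Government-spending multiplier = 1/(1 − c(1−t) + m) = 1/(1 − 0.45×0.88 + 0.39) = 1/0.994 ≈ 1.006.
ΔY = k × ΔG = (+$533 billion) / 0.994 ≈ +$536 billion.

+$536 billion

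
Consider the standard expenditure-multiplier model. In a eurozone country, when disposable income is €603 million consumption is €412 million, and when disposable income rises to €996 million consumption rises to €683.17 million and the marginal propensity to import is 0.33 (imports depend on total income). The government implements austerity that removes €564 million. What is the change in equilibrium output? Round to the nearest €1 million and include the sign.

MPC = ΔC/ΔYd = (683.17 − 412)/(996 − 603) = 271.17/393 = 0.69.
Expenditure multiplier = 1/(1 − c + m) = 1/(1 − 0.69 + 0.33) = 1/0.64 ≈ 1.563.
ΔY = k × ΔG = (−€564 million) / 0.64 ≈ −€881 million.

−€881 million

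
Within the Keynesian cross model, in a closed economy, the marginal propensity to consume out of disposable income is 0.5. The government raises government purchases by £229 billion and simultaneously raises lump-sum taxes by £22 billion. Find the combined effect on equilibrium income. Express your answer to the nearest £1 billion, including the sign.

+£436 billion

Expenditure multiplier = 1/(1 − MPC) = 1/(1 − 0.5) = 1/0.5 = 2.
ΔG contributes k·ΔG = (+£229 billion) / 0.5 = +£458 billion.
ΔT of +£22 billion changes first-round spending by −c·ΔT = −£11 billion, contributing k·(−c·ΔT) = (−£11 billion) / 0.5 = −£22 billion.
Net ΔY = k(ΔG − c·ΔT) = (+£218 billion) / 0.5 = +£436 billion.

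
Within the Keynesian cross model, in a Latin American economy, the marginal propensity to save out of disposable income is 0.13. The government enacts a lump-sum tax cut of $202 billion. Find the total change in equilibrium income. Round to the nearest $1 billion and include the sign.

MPC = 1 − MPS = 1 − 0.13 = 0.87.
A lump-sum tax change of −$202 billion shifts disposable income by +$202 billion; first-round consumption changes by −c × ΔT = −0.87 × (−$202 billion) = +$175.74 billion.
Expenditure multiplier = 1/(1 − MPC) = 1/(1 − 0.87) = 1/0.13 ≈ 7.692.
The tax multiplier is −c × k ≈ −6.692, so ΔY = k × (−c·ΔT) = (+$175.74 billion) / 0.13 ≈ +$1,352 billion.

+$1,352 billion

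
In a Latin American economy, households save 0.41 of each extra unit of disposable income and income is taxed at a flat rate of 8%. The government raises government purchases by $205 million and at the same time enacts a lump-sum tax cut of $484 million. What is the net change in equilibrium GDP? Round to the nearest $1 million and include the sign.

MPC = 1 − MPS = 1 − 0.41 = 0.59.
Expenditure multiplier = 1/(1 − c(1−t)) = 1/(1 − 0.59×0.92) = 1/0.4572 ≈ 2.187.
ΔG contributes k·ΔG = (+$205 million) / 0.4572 ≈ +$448.4 million.
ΔT of −$484 million changes first-round spending by −c·ΔT = +$285.56 million, contributing k·(−c·ΔT) = (+$285.56 million) / 0.4572 ≈ +$624.6 million.
Net ΔY = k(ΔG − c·ΔT) = (+$490.56 million) / 0.4572 ≈ +$1,073 million.

+$1,073 million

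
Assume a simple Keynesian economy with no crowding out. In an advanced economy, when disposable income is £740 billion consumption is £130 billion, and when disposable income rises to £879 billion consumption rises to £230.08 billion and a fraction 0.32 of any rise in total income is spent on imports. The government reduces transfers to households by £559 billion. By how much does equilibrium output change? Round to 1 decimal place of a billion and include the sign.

MPC = ΔC/ΔYd = (230.08 − 130)/(879 − 740) = 100.08/139 = 0.72.
The transfer change shifts disposable income by −£559 billion, so first-round consumption changes by c·ΔTR = 0.72 × (−£559 billion) = −£402.48 billion.
Expenditure multiplier = 1/(1 − c + m) = 1/(1 − 0.72 + 0.32) = 1/0.6 ≈ 1.667.
The transfer multiplier is c × k = 1.2, so ΔY = k × (c·ΔTR) = (−£402.48 billion) / 0.6 = −£670.8 billion.

−£670.8 billion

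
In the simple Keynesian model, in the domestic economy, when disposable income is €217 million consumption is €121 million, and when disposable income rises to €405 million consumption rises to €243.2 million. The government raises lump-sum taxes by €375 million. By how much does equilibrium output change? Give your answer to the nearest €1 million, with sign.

MPC = ΔC/ΔYd = (243.2 − 121)/(405 − 217) = 122.2/188 = 0.65.
A lump-sum tax change of +€375 million shifts disposable income by −€375 million; first-round consumption changes by −c × ΔT = −0.65 × (+€375 million) = −€243.75 million.
Expenditure multiplier = 1/(1 − MPC) = 1/(1 − 0.65) = 1/0.35 ≈ 2.857.
The tax multiplier is −c × k ≈ −1.857, so ΔY = k × (−c·ΔT) = (−€243.75 million) / 0.35 ≈ −€696 million.

−€696 million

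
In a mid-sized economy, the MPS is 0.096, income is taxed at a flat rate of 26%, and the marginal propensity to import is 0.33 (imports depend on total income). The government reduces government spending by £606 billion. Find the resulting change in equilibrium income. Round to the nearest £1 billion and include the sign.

MPC = 1 − MPS = 1 − 0.096 = 0.904.
Expenditure multiplier = 1/(1 − c(1−t) + m) = 1/(1 − 0.904×0.74 + 0.33) = 1/0.66104 ≈ 1.513.
ΔY = k × ΔG = (−£606 billion) / 0.66104 ≈ −£917 billion.

−£917 billion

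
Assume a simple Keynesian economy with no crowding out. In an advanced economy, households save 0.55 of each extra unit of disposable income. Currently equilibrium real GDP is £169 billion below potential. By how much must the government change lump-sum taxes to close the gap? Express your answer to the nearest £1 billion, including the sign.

MPC = 1 − MPS = 1 − 0.55 = 0.45.
Spending multiplier = 1/(1 − MPC) = 1/(1 − 0.45) = 1/0.55 ≈ 1.818.
Tax multiplier = −c·k = −0.45/0.55 ≈ −0.818. Need ΔY = +£169 billion, so ΔT = ΔY/(−c·k) = −(+£169 billion) × 0.55 / 0.45 ≈ −£207 billion.
The government should cut lump-sum taxes by £207 billion.

−£207 billion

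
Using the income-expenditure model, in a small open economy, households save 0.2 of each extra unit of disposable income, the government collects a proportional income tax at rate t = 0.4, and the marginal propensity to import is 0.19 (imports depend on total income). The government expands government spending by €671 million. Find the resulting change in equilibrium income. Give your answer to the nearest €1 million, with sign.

MPC = 1 − MPS = 1 − 0.2 = 0.8.
Expenditure multiplier = 1/(1 − c(1−t) + m) = 1/(1 − 0.8×0.6 + 0.19) = 1/0.71 ≈ 1.408.
ΔY = k × ΔG = (+€671 million) / 0.71 ≈ +€945 million.

+€945 million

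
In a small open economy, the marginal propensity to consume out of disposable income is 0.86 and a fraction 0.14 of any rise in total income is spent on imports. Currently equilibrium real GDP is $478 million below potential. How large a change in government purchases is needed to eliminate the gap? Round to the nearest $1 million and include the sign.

+$134 million

Spending multiplier = 1/(1 − c + m) = 1/(1 − 0.86 + 0.14) = 1/0.28 ≈ 3.571.
Need ΔY = +$478 million, so ΔG = ΔY/k = (+$478 million) × 0.28 ≈ +$134 million.
The government should increase government purchases by $134 million.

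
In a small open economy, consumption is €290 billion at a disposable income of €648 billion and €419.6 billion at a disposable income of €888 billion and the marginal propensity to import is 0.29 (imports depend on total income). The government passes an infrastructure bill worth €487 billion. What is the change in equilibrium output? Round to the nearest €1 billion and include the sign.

MPC = ΔC/ΔYd = (419.6 − 290)/(888 − 648) = 129.6/240 = 0.54.
Expenditure multiplier = 1/(1 − c + m) = 1/(1 − 0.54 + 0.29) = 1/0.75 ≈ 1.333.
ΔY = k × ΔG = (+€487 billion) / 0.75 ≈ +€649 billion.

+€649 billion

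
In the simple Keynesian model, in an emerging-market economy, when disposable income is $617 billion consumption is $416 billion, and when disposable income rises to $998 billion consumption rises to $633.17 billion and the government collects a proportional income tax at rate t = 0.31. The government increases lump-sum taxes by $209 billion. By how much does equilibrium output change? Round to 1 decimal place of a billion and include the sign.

−$196.4 billion

MPC = ΔC/ΔYd = (633.17 − 416)/(998 − 617) = 217.17/381 = 0.57.
A lump-sum tax change of +$209 billion shifts disposable income by −$209 billion; first-round consumption changes by −c × ΔT = −0.57 × (+$209 billion) = −$119.13 billion.
Expenditure multiplier = 1/(1 − c(1−t)) = 1/(1 − 0.57×0.69) = 1/0.6067 ≈ 1.648.
The tax multiplier is −c × k ≈ −0.94, so ΔY = k × (−c·ΔT) = (−$119.13 billion) / 0.6067 ≈ −$196.4 billion.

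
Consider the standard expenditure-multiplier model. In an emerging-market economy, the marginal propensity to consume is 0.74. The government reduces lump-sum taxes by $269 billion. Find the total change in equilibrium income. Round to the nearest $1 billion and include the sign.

A lump-sum tax change of −$269 billion shifts disposable income by +$269 billion; first-round consumption changes by −c × ΔT = −0.74 × (−$269 billion) = +$199.06 billion.
Expenditure multiplier = 1/(1 − MPC) = 1/(1 − 0.74) = 1/0.26 ≈ 3.846.
The tax multiplier is −c × k ≈ −2.846, so ΔY = k × (−c·ΔT) = (+$199.06 billion) / 0.26 ≈ +$766 billion.

+$766 billion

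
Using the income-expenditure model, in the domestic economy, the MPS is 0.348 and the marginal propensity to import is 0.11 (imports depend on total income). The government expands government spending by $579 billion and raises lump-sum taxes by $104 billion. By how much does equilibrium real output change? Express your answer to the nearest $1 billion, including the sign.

+$1,116 billion

MPC = 1 − MPS = 1 − 0.348 = 0.652.
Expenditure multiplier = 1/(1 − c + m) = 1/(1 − 0.652 + 0.11) = 1/0.458 ≈ 2.183.
ΔG contributes k·ΔG = (+$579 billion) / 0.458 ≈ +$1,264.2 billion.
ΔT of +$104 billion changes first-round spending by −c·ΔT = −$67.808 billion, contributing k·(−c·ΔT) = (−$67.808 billion) / 0.458 ≈ −$148.1 billion.
Net ΔY = k(ΔG − c·ΔT) = (+$511.192 billion) / 0.458 ≈ +$1,116 billion.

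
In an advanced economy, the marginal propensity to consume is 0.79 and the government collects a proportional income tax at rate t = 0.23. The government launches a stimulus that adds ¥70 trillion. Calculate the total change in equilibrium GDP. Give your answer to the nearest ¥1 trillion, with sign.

+¥179 trillion

Government-spending multiplier = 1/(1 − c(1−t)) = 1/(1 − 0.79×0.77) = 1/0.3917 ≈ 2.553.
ΔY = k × ΔG = (+¥70 trillion) / 0.3917 ≈ +¥179 trillion.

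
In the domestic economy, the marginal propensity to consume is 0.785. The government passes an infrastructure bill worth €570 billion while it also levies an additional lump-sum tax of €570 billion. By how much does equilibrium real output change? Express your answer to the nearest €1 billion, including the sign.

Expenditure multiplier = 1/(1 − MPC) = 1/(1 − 0.785) = 1/0.215 ≈ 4.651.
ΔG contributes k·ΔG = (+€570 billion) / 0.215 ≈ +€2,651.2 billion.
ΔT of +€570 billion changes first-round spending by −c·ΔT = −€447.45 billion, contributing k·(−c·ΔT) = (−€447.45 billion) / 0.215 ≈ −€2,081.2 billion.
With ΔG = ΔT and no other leakages, the balanced-budget multiplier is 1, so ΔY = ΔG = +€570 billion.

+€570 billion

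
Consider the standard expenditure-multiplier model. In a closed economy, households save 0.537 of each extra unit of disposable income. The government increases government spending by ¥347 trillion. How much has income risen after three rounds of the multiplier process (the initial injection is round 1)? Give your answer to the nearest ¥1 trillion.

¥582 trillion

MPC = 1 − MPS = 1 − 0.537 = 0.463.
Round 1 adds ΔG = ¥347 trillion; each later round is MPC = 0.463 times the previous.
After 3 rounds: 347 + 160.661 + 74.386043 = ΔG·(1 − c^3)/(1 − c) = 347 × (1 − 0.099252847)/0.537 ≈ ¥582 trillion.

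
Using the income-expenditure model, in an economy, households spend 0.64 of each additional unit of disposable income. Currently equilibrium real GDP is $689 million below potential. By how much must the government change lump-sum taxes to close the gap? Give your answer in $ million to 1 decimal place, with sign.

Spending multiplier = 1/(1 − MPC) = 1/(1 − 0.64) = 1/0.36 ≈ 2.778.
Tax multiplier = −c·k = −0.64/0.36 ≈ −1.778. Need ΔY = +$689 million, so ΔT = ΔY/(−c·k) = −(+$689 million) × 0.36 / 0.64 ≈ −$387.6 million.
The government should cut lump-sum taxes by $387.6 million.

−$387.6 million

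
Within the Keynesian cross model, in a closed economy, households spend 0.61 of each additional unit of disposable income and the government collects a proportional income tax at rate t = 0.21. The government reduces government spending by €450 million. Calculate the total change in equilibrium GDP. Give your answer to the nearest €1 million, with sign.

Government-spending multiplier = 1/(1 − c(1−t)) = 1/(1 − 0.61×0.79) = 1/0.5181 ≈ 1.93.
ΔY = k × ΔG = (−€450 million) / 0.5181 ≈ −€869 million.

−€869 million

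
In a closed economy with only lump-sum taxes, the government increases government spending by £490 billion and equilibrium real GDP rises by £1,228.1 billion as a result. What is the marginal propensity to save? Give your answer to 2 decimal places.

Implied spending multiplier k = ΔY/ΔG = 1,228.1/490 ≈ 2.5063.
Since k = 1/(1 − MPC), MPC = 1 − 1/k = 1 − ΔG/ΔY = 1 − 490/1,228.1 ≈ 0.60.
MPS = 1 − MPC = 0.40.

0.40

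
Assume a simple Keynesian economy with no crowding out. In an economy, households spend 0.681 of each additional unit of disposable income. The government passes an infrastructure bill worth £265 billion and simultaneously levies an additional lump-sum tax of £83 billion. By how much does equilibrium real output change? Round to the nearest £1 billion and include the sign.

Expenditure multiplier = 1/(1 − MPC) = 1/(1 − 0.681) = 1/0.319 ≈ 3.135.
ΔG contributes k·ΔG = (+£265 billion) / 0.319 ≈ +£830.7 billion.
ΔT of +£83 billion changes first-round spending by −c·ΔT = −£56.523 billion, contributing k·(−c·ΔT) = (−£56.523 billion) / 0.319 ≈ −£177.2 billion.
Net ΔY = k(ΔG − c·ΔT) = (+£208.477 billion) / 0.319 ≈ +£654 billion.

+£654 billion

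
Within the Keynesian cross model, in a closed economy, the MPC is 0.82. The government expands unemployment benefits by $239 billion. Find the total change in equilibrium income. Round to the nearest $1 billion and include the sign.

+$1,089 billion

The transfer change shifts disposable income by +$239 billion, so first-round consumption changes by c·ΔTR = 0.82 × (+$239 billion) = +$195.98 billion.
Expenditure multiplier = 1/(1 − MPC) = 1/(1 − 0.82) = 1/0.18 ≈ 5.556.
The transfer multiplier is c × k ≈ 4.556, so ΔY = k × (c·ΔTR) = (+$195.98 billion) / 0.18 ≈ +$1,089 billion.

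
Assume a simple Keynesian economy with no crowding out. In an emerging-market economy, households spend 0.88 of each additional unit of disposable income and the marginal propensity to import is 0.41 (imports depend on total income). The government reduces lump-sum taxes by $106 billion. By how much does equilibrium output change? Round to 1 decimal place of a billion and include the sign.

A lump-sum tax change of −$106 billion shifts disposable income by +$106 billion; first-round consumption changes by −c × ΔT = −0.88 × (−$106 billion) = +$93.28 billion.
Expenditure multiplier = 1/(1 − c + m) = 1/(1 − 0.88 + 0.41) = 1/0.53 ≈ 1.887.
The tax multiplier is −c × k ≈ −1.66, so ΔY = k × (−c·ΔT) = (+$93.28 billion) / 0.53 = +$176 billion.

+$176.0 billion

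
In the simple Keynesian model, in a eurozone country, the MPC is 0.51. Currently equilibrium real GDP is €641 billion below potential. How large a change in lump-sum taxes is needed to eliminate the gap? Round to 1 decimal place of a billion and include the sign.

Spending multiplier = 1/(1 − MPC) = 1/(1 − 0.51) = 1/0.49 ≈ 2.041.
Tax multiplier = −c·k = −0.51/0.49 ≈ −1.041. Need ΔY = +€641 billion, so ΔT = ΔY/(−c·k) = −(+€641 billion) × 0.49 / 0.51 ≈ −€615.9 billion.
The government should cut lump-sum taxes by €615.9 billion.

−€615.9 billion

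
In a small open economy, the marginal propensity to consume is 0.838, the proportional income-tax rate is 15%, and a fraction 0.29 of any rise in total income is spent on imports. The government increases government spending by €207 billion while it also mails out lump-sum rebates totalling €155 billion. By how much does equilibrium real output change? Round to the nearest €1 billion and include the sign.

Expenditure multiplier = 1/(1 − c(1−t) + m) = 1/(1 − 0.838×0.85 + 0.29) = 1/0.5777 ≈ 1.731.
ΔG contributes k·ΔG = (+€207 billion) / 0.5777 ≈ +€358.3 billion.
ΔT of −€155 billion changes first-round spending by −c·ΔT = +€129.89 billion, contributing k·(−c·ΔT) = (+€129.89 billion) / 0.5777 ≈ +€224.8 billion.
Net ΔY = k(ΔG − c·ΔT) = (+€336.89 billion) / 0.5777 ≈ +€583 billion.

+€583 billion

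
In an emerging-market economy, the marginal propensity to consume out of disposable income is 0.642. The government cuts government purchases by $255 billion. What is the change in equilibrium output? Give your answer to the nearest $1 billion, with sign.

−$712 billion

Government-spending multiplier = 1/(1 − MPC) = 1/(1 − 0.642) = 1/0.358 ≈ 2.793.
ΔY = k × ΔG = (−$255 billion) / 0.358 ≈ −$712 billion.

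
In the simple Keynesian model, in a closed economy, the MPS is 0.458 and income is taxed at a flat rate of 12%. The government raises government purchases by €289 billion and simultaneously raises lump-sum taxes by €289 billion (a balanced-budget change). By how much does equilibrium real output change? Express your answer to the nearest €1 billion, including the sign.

MPC = 1 − MPS = 1 − 0.458 = 0.542.
Expenditure multiplier = 1/(1 − c(1−t)) = 1/(1 − 0.542×0.88) = 1/0.52304 ≈ 1.912.
ΔG contributes k·ΔG = (+€289 billion) / 0.52304 ≈ +€552.5 billion.
ΔT of +€289 billion changes first-round spending by −c·ΔT = −€156.638 billion, contributing k·(−c·ΔT) = (−€156.638 billion) / 0.52304 ≈ −€299.5 billion.
Net ΔY = k(ΔG − c·ΔT) = (+€132.362 billion) / 0.52304 ≈ +€253 billion.

+€253 billion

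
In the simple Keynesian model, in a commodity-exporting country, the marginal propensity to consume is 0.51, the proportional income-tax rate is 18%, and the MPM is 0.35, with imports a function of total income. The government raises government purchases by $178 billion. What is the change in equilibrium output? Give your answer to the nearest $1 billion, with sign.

Spending multiplier = 1/(1 − c(1−t) + m) = 1/(1 − 0.51×0.82 + 0.35) = 1/0.9318 ≈ 1.073.
ΔY = k × ΔG = (+$178 billion) / 0.9318 ≈ +$191 billion.

+$191 billion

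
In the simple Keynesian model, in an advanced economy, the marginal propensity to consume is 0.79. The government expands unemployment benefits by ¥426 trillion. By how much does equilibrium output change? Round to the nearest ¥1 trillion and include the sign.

+¥1,603 trillion

The transfer change shifts disposable income by +¥426 trillion, so first-round consumption changes by c·ΔTR = 0.79 × (+¥426 trillion) = +¥336.54 trillion.
Expenditure multiplier = 1/(1 − MPC) = 1/(1 − 0.79) = 1/0.21 ≈ 4.762.
The transfer multiplier is c × k ≈ 3.762, so ΔY = k × (c·ΔTR) = (+¥336.54 trillion) / 0.21 ≈ +¥1,603 trillion.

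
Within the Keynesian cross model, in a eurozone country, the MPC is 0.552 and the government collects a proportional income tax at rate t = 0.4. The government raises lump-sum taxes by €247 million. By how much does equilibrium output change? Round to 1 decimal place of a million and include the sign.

−€203.9 million

A lump-sum tax change of +€247 million shifts disposable income by −€247 million; first-round consumption changes by −c × ΔT = −0.552 × (+€247 million) = −€136.344 million.
Expenditure multiplier = 1/(1 − c(1−t)) = 1/(1 − 0.552×0.6) = 1/0.6688 ≈ 1.495.
The tax multiplier is −c × k ≈ −0.825, so ΔY = k × (−c·ΔT) = (−€136.344 million) / 0.6688 ≈ −€203.9 million.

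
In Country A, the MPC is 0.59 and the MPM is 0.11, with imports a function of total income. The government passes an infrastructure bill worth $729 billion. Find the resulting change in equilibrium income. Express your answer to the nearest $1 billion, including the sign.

+$1,402 billion

Spending multiplier = 1/(1 − c + m) = 1/(1 − 0.59 + 0.11) = 1/0.52 ≈ 1.923.
ΔY = k × ΔG = (+$729 billion) / 0.52 ≈ +$1,402 billion.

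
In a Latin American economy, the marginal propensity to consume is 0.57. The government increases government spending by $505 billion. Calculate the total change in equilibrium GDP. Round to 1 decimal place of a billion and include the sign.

Expenditure multiplier = 1/(1 − MPC) = 1/(1 − 0.57) = 1/0.43 ≈ 2.326.
ΔY = k × ΔG = (+$505 billion) / 0.43 ≈ +$1,174.4 billion.

+$1,174.4 billion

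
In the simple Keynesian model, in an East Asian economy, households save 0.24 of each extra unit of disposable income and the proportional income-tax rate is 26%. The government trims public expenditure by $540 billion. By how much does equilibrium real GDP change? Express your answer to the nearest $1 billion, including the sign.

MPC = 1 − MPS = 1 − 0.24 = 0.76.
Government-spending multiplier = 1/(1 − c(1−t)) = 1/(1 − 0.76×0.74) = 1/0.4376 ≈ 2.285.
ΔY = k × ΔG = (−$540 billion) / 0.4376 ≈ −$1,234 billion.

−$1,234 billion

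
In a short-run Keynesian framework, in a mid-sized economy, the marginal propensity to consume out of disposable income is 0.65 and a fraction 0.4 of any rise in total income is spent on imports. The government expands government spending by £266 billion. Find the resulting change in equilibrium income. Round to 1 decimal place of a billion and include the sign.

Spending multiplier = 1/(1 − c + m) = 1/(1 − 0.65 + 0.4) = 1/0.75 ≈ 1.333.
ΔY = k × ΔG = (+£266 billion) / 0.75 ≈ +£354.7 billion.

+£354.7 billion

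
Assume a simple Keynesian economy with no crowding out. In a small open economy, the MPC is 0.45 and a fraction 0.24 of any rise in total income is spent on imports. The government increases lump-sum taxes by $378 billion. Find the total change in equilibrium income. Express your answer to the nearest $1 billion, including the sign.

A lump-sum tax change of +$378 billion shifts disposable income by −$378 billion; first-round consumption changes by −c × ΔT = −0.45 × (+$378 billion) = −$170.1 billion.
Expenditure multiplier = 1/(1 − c + m) = 1/(1 − 0.45 + 0.24) = 1/0.79 ≈ 1.266.
The tax multiplier is −c × k ≈ −0.57, so ΔY = k × (−c·ΔT) = (−$170.1 billion) / 0.79 ≈ −$215 billion.

−$215 billion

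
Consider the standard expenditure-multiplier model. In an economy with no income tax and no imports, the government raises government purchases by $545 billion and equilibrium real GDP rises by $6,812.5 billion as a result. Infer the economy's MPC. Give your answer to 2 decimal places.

0.92

Implied spending multiplier k = ΔY/ΔG = 6,812.5/545 = 12.5.
Since k = 1/(1 − MPC), MPC = 1 − 1/k = 1 − ΔG/ΔY = 1 − 545/6,812.5 = 0.92.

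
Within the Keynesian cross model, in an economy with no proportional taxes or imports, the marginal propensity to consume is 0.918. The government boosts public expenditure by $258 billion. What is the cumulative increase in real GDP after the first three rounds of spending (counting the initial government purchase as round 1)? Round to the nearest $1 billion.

Round 1 adds ΔG = $258 billion; each later round is MPC = 0.918 times the previous.
After 3 rounds: 258 + 236.844 + 217.422792 = ΔG·(1 − c^3)/(1 − c) = 258 × (1 − 0.773620632)/0.082 ≈ $712 billion.

$712 billion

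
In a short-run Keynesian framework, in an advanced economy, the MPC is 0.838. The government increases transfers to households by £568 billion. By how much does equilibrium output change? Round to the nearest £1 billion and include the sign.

+£2,938 billion

The transfer change shifts disposable income by +£568 billion, so first-round consumption changes by c·ΔTR = 0.838 × (+£568 billion) = +£475.984 billion.
Expenditure multiplier = 1/(1 − MPC) = 1/(1 − 0.838) = 1/0.162 ≈ 6.173.
The transfer multiplier is c × k ≈ 5.173, so ΔY = k × (c·ΔTR) = (+£475.984 billion) / 0.162 ≈ +£2,938 billion.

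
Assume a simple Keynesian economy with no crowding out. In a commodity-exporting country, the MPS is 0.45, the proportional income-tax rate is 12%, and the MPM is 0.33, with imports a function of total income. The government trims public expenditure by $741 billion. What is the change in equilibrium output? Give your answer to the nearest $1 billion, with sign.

MPC = 1 − MPS = 1 − 0.45 = 0.55.
Spending multiplier = 1/(1 − c(1−t) + m) = 1/(1 − 0.55×0.88 + 0.33) = 1/0.846 ≈ 1.182.
ΔY = k × ΔG = (−$741 billion) / 0.846 ≈ −$876 billion.

−$876 billion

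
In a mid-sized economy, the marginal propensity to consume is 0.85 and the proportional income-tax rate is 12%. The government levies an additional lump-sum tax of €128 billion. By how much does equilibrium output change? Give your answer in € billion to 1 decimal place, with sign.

A lump-sum tax change of +€128 billion shifts disposable income by −€128 billion; first-round consumption changes by −c × ΔT = −0.85 × (+€128 billion) = −€108.8 billion.
Expenditure multiplier = 1/(1 − c(1−t)) = 1/(1 − 0.85×0.88) = 1/0.252 ≈ 3.968.
The tax multiplier is −c × k ≈ −3.373, so ΔY = k × (−c·ΔT) = (−€108.8 billion) / 0.252 ≈ −€431.7 billion.

−€431.7 billion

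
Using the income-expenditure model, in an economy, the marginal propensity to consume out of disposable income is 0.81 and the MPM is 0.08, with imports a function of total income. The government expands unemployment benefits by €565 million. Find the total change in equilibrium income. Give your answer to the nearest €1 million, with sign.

+€1,695 million

The transfer change shifts disposable income by +€565 million, so first-round consumption changes by c·ΔTR = 0.81 × (+€565 million) = +€457.65 million.
Expenditure multiplier = 1/(1 − c + m) = 1/(1 − 0.81 + 0.08) = 1/0.27 ≈ 3.704.
The transfer multiplier is c × k = 3, so ΔY = k × (c·ΔTR) = (+€457.65 million) / 0.27 = +€1,695 million.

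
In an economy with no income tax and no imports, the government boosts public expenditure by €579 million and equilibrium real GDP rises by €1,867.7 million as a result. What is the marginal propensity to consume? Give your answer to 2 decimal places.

Implied spending multiplier k = ΔY/ΔG = 1,867.7/579 ≈ 3.2257.
Since k = 1/(1 − MPC), MPC = 1 − 1/k = 1 − ΔG/ΔY = 1 − 579/1,867.7 ≈ 0.69.

0.69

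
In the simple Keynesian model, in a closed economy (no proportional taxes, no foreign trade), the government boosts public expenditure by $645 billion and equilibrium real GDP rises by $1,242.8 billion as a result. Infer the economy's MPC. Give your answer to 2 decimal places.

0.48

Implied spending multiplier k = ΔY/ΔG = 1,242.8/645 ≈ 1.9268.
Since k = 1/(1 − MPC), MPC = 1 − 1/k = 1 − ΔG/ΔY = 1 − 645/1,242.8 ≈ 0.48.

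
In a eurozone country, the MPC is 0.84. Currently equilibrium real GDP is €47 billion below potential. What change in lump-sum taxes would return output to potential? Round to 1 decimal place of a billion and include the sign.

Spending multiplier = 1/(1 − MPC) = 1/(1 − 0.84) = 1/0.16 = 6.25.
Tax multiplier = −c·k = −0.84/0.16 = −5.25. Need ΔY = +€47 billion, so ΔT = ΔY/(−c·k) = −(+€47 billion) × 0.16 / 0.84 ≈ −€9 billion.
The government should cut lump-sum taxes by €9 billion.

−€9.0 billion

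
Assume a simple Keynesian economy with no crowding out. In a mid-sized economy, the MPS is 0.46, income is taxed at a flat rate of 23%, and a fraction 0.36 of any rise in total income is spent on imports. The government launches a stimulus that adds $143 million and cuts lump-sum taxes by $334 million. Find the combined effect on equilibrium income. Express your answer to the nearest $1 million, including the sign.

+$342 million

MPC = 1 − MPS = 1 − 0.46 = 0.54.
Expenditure multiplier = 1/(1 − c(1−t) + m) = 1/(1 − 0.54×0.77 + 0.36) = 1/0.9442 ≈ 1.059.
ΔG contributes k·ΔG = (+$143 million) / 0.9442 ≈ +$151.5 million.
ΔT of −$334 million changes first-round spending by −c·ΔT = +$180.36 million, contributing k·(−c·ΔT) = (+$180.36 million) / 0.9442 ≈ +$191 million.
Net ΔY = k(ΔG − c·ΔT) = (+$323.36 million) / 0.9442 ≈ +$342 million.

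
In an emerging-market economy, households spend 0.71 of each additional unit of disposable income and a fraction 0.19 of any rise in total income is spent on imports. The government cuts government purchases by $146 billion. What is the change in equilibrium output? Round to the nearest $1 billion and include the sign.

Expenditure multiplier = 1/(1 − c + m) = 1/(1 − 0.71 + 0.19) = 1/0.48 ≈ 2.083.
ΔY = k × ΔG = (−$146 billion) / 0.48 ≈ −$304 billion.

−$304 billion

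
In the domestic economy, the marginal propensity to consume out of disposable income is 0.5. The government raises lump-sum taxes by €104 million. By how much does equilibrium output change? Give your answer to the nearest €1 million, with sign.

−€104 million

A lump-sum tax change of +€104 million shifts disposable income by −€104 million; first-round consumption changes by −c × ΔT = −0.5 × (+€104 million) = −€52 million.
Expenditure multiplier = 1/(1 − MPC) = 1/(1 − 0.5) = 1/0.5 = 2.
The tax multiplier is −c × k = −1, so ΔY = k × (−c·ΔT) = (−€52 million) / 0.5 = −€104 million.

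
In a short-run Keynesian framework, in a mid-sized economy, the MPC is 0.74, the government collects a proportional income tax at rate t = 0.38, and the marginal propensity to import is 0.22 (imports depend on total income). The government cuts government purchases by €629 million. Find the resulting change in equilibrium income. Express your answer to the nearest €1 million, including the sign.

−€826 million

Spending multiplier = 1/(1 − c(1−t) + m) = 1/(1 − 0.74×0.62 + 0.22) = 1/0.7612 ≈ 1.314.
ΔY = k × ΔG = (−€629 million) / 0.7612 ≈ −€826 million.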